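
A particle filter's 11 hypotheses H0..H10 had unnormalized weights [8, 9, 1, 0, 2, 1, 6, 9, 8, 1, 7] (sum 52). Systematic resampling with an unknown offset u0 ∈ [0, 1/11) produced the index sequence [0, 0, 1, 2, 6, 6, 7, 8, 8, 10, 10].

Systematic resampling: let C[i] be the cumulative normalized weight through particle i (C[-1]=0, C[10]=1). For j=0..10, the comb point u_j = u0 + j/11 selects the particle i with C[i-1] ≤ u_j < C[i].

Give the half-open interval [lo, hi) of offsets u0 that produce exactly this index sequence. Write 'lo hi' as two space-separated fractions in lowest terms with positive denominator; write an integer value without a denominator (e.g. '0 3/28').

C = [2/13, 17/52, 9/26, 9/26, 5/13, 21/52, 27/52, 9/13, 11/13, 45/52, 1]
j=0 picked index 0: u0 ∈ [0, 2/13)
j=1 picked index 0: u0 ∈ [-1/11, 9/143)
j=2 picked index 1: u0 ∈ [-4/143, 83/572)
j=3 picked index 2: u0 ∈ [31/572, 21/286)
j=4 picked index 6: u0 ∈ [23/572, 89/572)
j=5 picked index 6: u0 ∈ [-29/572, 37/572)
j=6 picked index 7: u0 ∈ [-15/572, 21/143)
j=7 picked index 8: u0 ∈ [8/143, 30/143)
j=8 picked index 8: u0 ∈ [-5/143, 17/143)
j=9 picked index 10: u0 ∈ [27/572, 2/11)
j=10 picked index 10: u0 ∈ [-25/572, 1/11)
intersection: [8/143, 9/143)

8/143 9/143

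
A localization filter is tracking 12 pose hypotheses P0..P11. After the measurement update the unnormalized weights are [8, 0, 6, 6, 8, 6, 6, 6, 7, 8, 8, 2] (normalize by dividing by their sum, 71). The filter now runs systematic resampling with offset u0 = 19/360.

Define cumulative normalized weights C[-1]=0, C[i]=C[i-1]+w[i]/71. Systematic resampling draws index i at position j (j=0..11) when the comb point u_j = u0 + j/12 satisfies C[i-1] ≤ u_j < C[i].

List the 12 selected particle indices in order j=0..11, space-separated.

0 2 3 4 4 5 6 7 8 9 10 10

C = [8/71, 8/71, 14/71, 20/71, 28/71, 34/71, 40/71, 46/71, 53/71, 61/71, 69/71, 1]
j=0: u_0=19/360 ∈ [0, 8/71) → index 0
j=1: u_1=49/360 ∈ [8/71, 14/71) → index 2
j=2: u_2=79/360 ∈ [14/71, 20/71) → index 3
j=3: u_3=109/360 ∈ [20/71, 28/71) → index 4
j=4: u_4=139/360 ∈ [20/71, 28/71) → index 4
j=5: u_5=169/360 ∈ [28/71, 34/71) → index 5
j=6: u_6=199/360 ∈ [34/71, 40/71) → index 6
j=7: u_7=229/360 ∈ [40/71, 46/71) → index 7
j=8: u_8=259/360 ∈ [46/71, 53/71) → index 8
j=9: u_9=289/360 ∈ [53/71, 61/71) → index 9
j=10: u_10=319/360 ∈ [61/71, 69/71) → index 10
j=11: u_11=349/360 ∈ [61/71, 69/71) → index 10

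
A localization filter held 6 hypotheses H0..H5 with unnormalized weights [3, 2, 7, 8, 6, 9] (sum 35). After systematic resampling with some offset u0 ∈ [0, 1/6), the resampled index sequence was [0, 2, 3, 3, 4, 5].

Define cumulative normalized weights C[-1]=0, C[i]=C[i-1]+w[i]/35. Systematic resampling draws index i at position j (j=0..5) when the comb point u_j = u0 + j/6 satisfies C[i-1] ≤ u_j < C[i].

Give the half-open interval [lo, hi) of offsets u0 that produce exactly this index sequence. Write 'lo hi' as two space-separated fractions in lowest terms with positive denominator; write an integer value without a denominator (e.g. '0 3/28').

1/105 1/14

C = [3/35, 1/7, 12/35, 4/7, 26/35, 1]
j=0 picked index 0: u0 ∈ [0, 3/35)
j=1 picked index 2: u0 ∈ [-1/42, 37/210)
j=2 picked index 3: u0 ∈ [1/105, 5/21)
j=3 picked index 3: u0 ∈ [-11/70, 1/14)
j=4 picked index 4: u0 ∈ [-2/21, 8/105)
j=5 picked index 5: u0 ∈ [-19/210, 1/6)
intersection: [1/105, 1/14)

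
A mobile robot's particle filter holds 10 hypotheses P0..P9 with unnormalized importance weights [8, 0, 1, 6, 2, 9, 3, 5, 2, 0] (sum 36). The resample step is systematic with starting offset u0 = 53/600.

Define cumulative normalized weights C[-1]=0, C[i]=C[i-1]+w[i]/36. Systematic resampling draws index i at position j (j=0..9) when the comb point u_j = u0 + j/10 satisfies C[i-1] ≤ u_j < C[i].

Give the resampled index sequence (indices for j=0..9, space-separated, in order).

C = [2/9, 2/9, 1/4, 5/12, 17/36, 13/18, 29/36, 17/18, 1, 1]
j=0: u_0=53/600 ∈ [0, 2/9) → index 0
j=1: u_1=113/600 ∈ [0, 2/9) → index 0
j=2: u_2=173/600 ∈ [1/4, 5/12) → index 3
j=3: u_3=233/600 ∈ [1/4, 5/12) → index 3
j=4: u_4=293/600 ∈ [17/36, 13/18) → index 5
j=5: u_5=353/600 ∈ [17/36, 13/18) → index 5
j=6: u_6=413/600 ∈ [17/36, 13/18) → index 5
j=7: u_7=473/600 ∈ [13/18, 29/36) → index 6
j=8: u_8=533/600 ∈ [29/36, 17/18) → index 7
j=9: u_9=593/600 ∈ [17/18, 1) → index 8

0 0 3 3 5 5 5 6 7 8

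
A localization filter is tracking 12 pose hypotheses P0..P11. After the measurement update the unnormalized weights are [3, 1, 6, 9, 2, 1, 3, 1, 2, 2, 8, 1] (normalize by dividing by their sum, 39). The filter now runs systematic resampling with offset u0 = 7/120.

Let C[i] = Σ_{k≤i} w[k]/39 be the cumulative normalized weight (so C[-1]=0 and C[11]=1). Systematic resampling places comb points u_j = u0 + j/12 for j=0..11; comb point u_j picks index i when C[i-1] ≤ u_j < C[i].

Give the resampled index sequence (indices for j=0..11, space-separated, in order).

C = [1/13, 4/39, 10/39, 19/39, 7/13, 22/39, 25/39, 2/3, 28/39, 10/13, 38/39, 1]
j=0: u_0=7/120 ∈ [0, 1/13) → index 0
j=1: u_1=17/120 ∈ [4/39, 10/39) → index 2
j=2: u_2=9/40 ∈ [4/39, 10/39) → index 2
j=3: u_3=37/120 ∈ [10/39, 19/39) → index 3
j=4: u_4=47/120 ∈ [10/39, 19/39) → index 3
j=5: u_5=19/40 ∈ [10/39, 19/39) → index 3
j=6: u_6=67/120 ∈ [7/13, 22/39) → index 5
j=7: u_7=77/120 ∈ [25/39, 2/3) → index 7
j=8: u_8=29/40 ∈ [28/39, 10/13) → index 9
j=9: u_9=97/120 ∈ [10/13, 38/39) → index 10
j=10: u_10=107/120 ∈ [10/13, 38/39) → index 10
j=11: u_11=39/40 ∈ [38/39, 1) → index 11

0 2 2 3 3 3 5 7 9 10 10 11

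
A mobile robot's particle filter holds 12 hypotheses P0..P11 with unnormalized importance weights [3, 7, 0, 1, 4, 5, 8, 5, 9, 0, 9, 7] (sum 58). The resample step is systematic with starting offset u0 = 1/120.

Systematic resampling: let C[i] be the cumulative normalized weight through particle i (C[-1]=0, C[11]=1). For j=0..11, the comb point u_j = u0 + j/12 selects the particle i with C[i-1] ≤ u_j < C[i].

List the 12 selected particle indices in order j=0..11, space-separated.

C = [3/58, 5/29, 5/29, 11/58, 15/58, 10/29, 14/29, 33/58, 21/29, 21/29, 51/58, 1]
j=0: u_0=1/120 ∈ [0, 3/58) → index 0
j=1: u_1=11/120 ∈ [3/58, 5/29) → index 1
j=2: u_2=7/40 ∈ [5/29, 11/58) → index 3
j=3: u_3=31/120 ∈ [11/58, 15/58) → index 4
j=4: u_4=41/120 ∈ [15/58, 10/29) → index 5
j=5: u_5=17/40 ∈ [10/29, 14/29) → index 6
j=6: u_6=61/120 ∈ [14/29, 33/58) → index 7
j=7: u_7=71/120 ∈ [33/58, 21/29) → index 8
j=8: u_8=27/40 ∈ [33/58, 21/29) → index 8
j=9: u_9=91/120 ∈ [21/29, 51/58) → index 10
j=10: u_10=101/120 ∈ [21/29, 51/58) → index 10
j=11: u_11=37/40 ∈ [51/58, 1) → index 11

0 1 3 4 5 6 7 8 8 10 10 11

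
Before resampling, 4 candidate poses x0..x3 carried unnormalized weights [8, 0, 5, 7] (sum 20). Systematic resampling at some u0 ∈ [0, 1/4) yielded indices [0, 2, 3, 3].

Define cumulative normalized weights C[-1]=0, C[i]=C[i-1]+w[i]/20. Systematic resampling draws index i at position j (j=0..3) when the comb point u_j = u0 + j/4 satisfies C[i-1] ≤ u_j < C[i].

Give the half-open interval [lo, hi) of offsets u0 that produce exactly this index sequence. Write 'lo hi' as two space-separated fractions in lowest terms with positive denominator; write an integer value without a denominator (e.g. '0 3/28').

3/20 1/4

C = [2/5, 2/5, 13/20, 1]
j=0 picked index 0: u0 ∈ [0, 2/5)
j=1 picked index 2: u0 ∈ [3/20, 2/5)
j=2 picked index 3: u0 ∈ [3/20, 1/2)
j=3 picked index 3: u0 ∈ [-1/10, 1/4)
intersection: [3/20, 1/4)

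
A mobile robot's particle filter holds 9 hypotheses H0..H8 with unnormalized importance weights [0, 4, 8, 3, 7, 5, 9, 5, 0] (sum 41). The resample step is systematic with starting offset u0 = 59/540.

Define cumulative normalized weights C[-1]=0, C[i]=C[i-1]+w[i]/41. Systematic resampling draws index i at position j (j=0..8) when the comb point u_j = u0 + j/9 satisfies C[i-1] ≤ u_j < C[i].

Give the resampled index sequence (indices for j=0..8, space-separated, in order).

2 2 3 4 5 6 6 7 7

C = [0, 4/41, 12/41, 15/41, 22/41, 27/41, 36/41, 1, 1]
j=0: u_0=59/540 ∈ [4/41, 12/41) → index 2
j=1: u_1=119/540 ∈ [4/41, 12/41) → index 2
j=2: u_2=179/540 ∈ [12/41, 15/41) → index 3
j=3: u_3=239/540 ∈ [15/41, 22/41) → index 4
j=4: u_4=299/540 ∈ [22/41, 27/41) → index 5
j=5: u_5=359/540 ∈ [27/41, 36/41) → index 6
j=6: u_6=419/540 ∈ [27/41, 36/41) → index 6
j=7: u_7=479/540 ∈ [36/41, 1) → index 7
j=8: u_8=539/540 ∈ [36/41, 1) → index 7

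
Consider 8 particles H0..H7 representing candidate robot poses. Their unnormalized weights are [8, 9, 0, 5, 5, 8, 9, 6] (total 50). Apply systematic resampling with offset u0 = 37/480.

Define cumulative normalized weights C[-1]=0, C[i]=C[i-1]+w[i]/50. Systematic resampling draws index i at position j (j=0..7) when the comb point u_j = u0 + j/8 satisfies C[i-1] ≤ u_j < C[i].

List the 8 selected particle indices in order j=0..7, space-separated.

C = [4/25, 17/50, 17/50, 11/25, 27/50, 7/10, 22/25, 1]
j=0: u_0=37/480 ∈ [0, 4/25) → index 0
j=1: u_1=97/480 ∈ [4/25, 17/50) → index 1
j=2: u_2=157/480 ∈ [4/25, 17/50) → index 1
j=3: u_3=217/480 ∈ [11/25, 27/50) → index 4
j=4: u_4=277/480 ∈ [27/50, 7/10) → index 5
j=5: u_5=337/480 ∈ [7/10, 22/25) → index 6
j=6: u_6=397/480 ∈ [7/10, 22/25) → index 6
j=7: u_7=457/480 ∈ [22/25, 1) → index 7

0 1 1 4 5 6 6 7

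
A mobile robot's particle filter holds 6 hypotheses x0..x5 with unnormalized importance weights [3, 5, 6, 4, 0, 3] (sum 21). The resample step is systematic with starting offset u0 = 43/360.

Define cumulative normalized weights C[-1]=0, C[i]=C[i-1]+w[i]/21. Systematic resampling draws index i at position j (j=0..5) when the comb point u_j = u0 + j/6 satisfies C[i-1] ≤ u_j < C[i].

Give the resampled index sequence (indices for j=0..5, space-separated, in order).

C = [1/7, 8/21, 2/3, 6/7, 6/7, 1]
j=0: u_0=43/360 ∈ [0, 1/7) → index 0
j=1: u_1=103/360 ∈ [1/7, 8/21) → index 1
j=2: u_2=163/360 ∈ [8/21, 2/3) → index 2
j=3: u_3=223/360 ∈ [8/21, 2/3) → index 2
j=4: u_4=283/360 ∈ [2/3, 6/7) → index 3
j=5: u_5=343/360 ∈ [6/7, 1) → index 5

0 1 2 2 3 5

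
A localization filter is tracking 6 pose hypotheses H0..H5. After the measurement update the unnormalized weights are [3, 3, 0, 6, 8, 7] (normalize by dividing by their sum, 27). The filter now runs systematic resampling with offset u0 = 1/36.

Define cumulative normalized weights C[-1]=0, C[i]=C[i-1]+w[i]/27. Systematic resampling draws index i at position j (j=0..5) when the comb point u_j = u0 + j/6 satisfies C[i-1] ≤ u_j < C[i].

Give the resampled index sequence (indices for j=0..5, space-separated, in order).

0 1 3 4 4 5

C = [1/9, 2/9, 2/9, 4/9, 20/27, 1]
j=0: u_0=1/36 ∈ [0, 1/9) → index 0
j=1: u_1=7/36 ∈ [1/9, 2/9) → index 1
j=2: u_2=13/36 ∈ [2/9, 4/9) → index 3
j=3: u_3=19/36 ∈ [4/9, 20/27) → index 4
j=4: u_4=25/36 ∈ [4/9, 20/27) → index 4
j=5: u_5=31/36 ∈ [20/27, 1) → index 5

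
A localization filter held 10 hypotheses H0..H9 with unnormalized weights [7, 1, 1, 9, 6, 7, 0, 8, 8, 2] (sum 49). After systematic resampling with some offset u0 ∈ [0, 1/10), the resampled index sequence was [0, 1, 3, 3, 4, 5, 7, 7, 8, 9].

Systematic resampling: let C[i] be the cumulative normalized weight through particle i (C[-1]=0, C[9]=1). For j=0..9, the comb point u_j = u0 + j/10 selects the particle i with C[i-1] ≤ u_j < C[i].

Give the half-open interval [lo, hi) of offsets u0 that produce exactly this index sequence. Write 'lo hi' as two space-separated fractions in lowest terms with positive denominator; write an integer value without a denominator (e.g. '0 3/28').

29/490 31/490

C = [1/7, 8/49, 9/49, 18/49, 24/49, 31/49, 31/49, 39/49, 47/49, 1]
j=0 picked index 0: u0 ∈ [0, 1/7)
j=1 picked index 1: u0 ∈ [3/70, 31/490)
j=2 picked index 3: u0 ∈ [-4/245, 41/245)
j=3 picked index 3: u0 ∈ [-57/490, 33/490)
j=4 picked index 4: u0 ∈ [-8/245, 22/245)
j=5 picked index 5: u0 ∈ [-1/98, 13/98)
j=6 picked index 7: u0 ∈ [8/245, 48/245)
j=7 picked index 7: u0 ∈ [-33/490, 47/490)
j=8 picked index 8: u0 ∈ [-1/245, 39/245)
j=9 picked index 9: u0 ∈ [29/490, 1/10)
intersection: [29/490, 31/490)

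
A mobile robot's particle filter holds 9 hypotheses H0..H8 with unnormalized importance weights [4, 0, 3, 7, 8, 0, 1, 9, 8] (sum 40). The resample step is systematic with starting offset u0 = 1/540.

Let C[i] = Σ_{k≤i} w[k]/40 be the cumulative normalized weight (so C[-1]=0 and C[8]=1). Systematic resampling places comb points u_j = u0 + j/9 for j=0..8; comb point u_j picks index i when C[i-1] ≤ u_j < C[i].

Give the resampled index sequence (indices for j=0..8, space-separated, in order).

0 2 3 3 4 6 7 7 8

C = [1/10, 1/10, 7/40, 7/20, 11/20, 11/20, 23/40, 4/5, 1]
j=0: u_0=1/540 ∈ [0, 1/10) → index 0
j=1: u_1=61/540 ∈ [1/10, 7/40) → index 2
j=2: u_2=121/540 ∈ [7/40, 7/20) → index 3
j=3: u_3=181/540 ∈ [7/40, 7/20) → index 3
j=4: u_4=241/540 ∈ [7/20, 11/20) → index 4
j=5: u_5=301/540 ∈ [11/20, 23/40) → index 6
j=6: u_6=361/540 ∈ [23/40, 4/5) → index 7
j=7: u_7=421/540 ∈ [23/40, 4/5) → index 7
j=8: u_8=481/540 ∈ [4/5, 1) → index 8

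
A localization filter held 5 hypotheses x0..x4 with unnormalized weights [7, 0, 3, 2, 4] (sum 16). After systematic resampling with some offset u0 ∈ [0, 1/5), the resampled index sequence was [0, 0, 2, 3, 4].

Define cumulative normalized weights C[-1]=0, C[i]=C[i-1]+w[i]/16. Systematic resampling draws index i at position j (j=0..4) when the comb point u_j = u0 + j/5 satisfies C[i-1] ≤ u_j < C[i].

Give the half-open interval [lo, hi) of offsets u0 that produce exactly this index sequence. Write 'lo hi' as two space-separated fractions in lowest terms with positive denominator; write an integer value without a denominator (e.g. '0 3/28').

3/80 3/20

C = [7/16, 7/16, 5/8, 3/4, 1]
j=0 picked index 0: u0 ∈ [0, 7/16)
j=1 picked index 0: u0 ∈ [-1/5, 19/80)
j=2 picked index 2: u0 ∈ [3/80, 9/40)
j=3 picked index 3: u0 ∈ [1/40, 3/20)
j=4 picked index 4: u0 ∈ [-1/20, 1/5)
intersection: [3/80, 3/20)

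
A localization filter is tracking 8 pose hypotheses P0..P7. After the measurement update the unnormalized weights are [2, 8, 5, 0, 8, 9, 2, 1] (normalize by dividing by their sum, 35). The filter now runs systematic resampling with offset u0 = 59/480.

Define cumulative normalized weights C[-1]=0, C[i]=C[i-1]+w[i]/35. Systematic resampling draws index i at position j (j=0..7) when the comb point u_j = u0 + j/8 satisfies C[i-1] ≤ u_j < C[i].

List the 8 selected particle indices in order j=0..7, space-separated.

C = [2/35, 2/7, 3/7, 3/7, 23/35, 32/35, 34/35, 1]
j=0: u_0=59/480 ∈ [2/35, 2/7) → index 1
j=1: u_1=119/480 ∈ [2/35, 2/7) → index 1
j=2: u_2=179/480 ∈ [2/7, 3/7) → index 2
j=3: u_3=239/480 ∈ [3/7, 23/35) → index 4
j=4: u_4=299/480 ∈ [3/7, 23/35) → index 4
j=5: u_5=359/480 ∈ [23/35, 32/35) → index 5
j=6: u_6=419/480 ∈ [23/35, 32/35) → index 5
j=7: u_7=479/480 ∈ [34/35, 1) → index 7

1 1 2 4 4 5 5 7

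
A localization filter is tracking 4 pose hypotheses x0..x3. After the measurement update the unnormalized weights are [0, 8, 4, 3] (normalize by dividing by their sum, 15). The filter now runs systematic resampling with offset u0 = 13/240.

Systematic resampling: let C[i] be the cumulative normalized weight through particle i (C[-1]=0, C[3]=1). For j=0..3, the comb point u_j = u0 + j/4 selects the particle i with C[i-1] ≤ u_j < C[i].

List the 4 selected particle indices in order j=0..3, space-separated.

C = [0, 8/15, 4/5, 1]
j=0: u_0=13/240 ∈ [0, 8/15) → index 1
j=1: u_1=73/240 ∈ [0, 8/15) → index 1
j=2: u_2=133/240 ∈ [8/15, 4/5) → index 2
j=3: u_3=193/240 ∈ [4/5, 1) → index 3

1 1 2 3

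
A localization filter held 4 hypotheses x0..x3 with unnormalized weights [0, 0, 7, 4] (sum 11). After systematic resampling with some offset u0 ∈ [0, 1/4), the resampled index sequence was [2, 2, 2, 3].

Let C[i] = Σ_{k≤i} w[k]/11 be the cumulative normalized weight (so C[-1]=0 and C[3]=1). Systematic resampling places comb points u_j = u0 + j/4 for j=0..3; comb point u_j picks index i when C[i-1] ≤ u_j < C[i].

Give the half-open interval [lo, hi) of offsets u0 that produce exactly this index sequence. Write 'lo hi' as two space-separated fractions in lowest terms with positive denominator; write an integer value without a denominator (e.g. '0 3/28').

C = [0, 0, 7/11, 1]
j=0 picked index 2: u0 ∈ [0, 7/11)
j=1 picked index 2: u0 ∈ [-1/4, 17/44)
j=2 picked index 2: u0 ∈ [-1/2, 3/22)
j=3 picked index 3: u0 ∈ [-5/44, 1/4)
intersection: [0, 3/22)

0 3/22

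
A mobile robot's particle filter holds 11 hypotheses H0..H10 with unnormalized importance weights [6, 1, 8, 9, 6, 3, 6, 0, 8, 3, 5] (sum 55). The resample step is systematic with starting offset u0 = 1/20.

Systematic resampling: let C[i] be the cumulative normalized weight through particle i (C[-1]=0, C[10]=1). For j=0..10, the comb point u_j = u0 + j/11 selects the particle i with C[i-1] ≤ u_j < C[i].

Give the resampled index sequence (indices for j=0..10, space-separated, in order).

0 2 2 3 3 4 5 6 8 9 10

C = [6/55, 7/55, 3/11, 24/55, 6/11, 3/5, 39/55, 39/55, 47/55, 10/11, 1]
j=0: u_0=1/20 ∈ [0, 6/55) → index 0
j=1: u_1=31/220 ∈ [7/55, 3/11) → index 2
j=2: u_2=51/220 ∈ [7/55, 3/11) → index 2
j=3: u_3=71/220 ∈ [3/11, 24/55) → index 3
j=4: u_4=91/220 ∈ [3/11, 24/55) → index 3
j=5: u_5=111/220 ∈ [24/55, 6/11) → index 4
j=6: u_6=131/220 ∈ [6/11, 3/5) → index 5
j=7: u_7=151/220 ∈ [3/5, 39/55) → index 6
j=8: u_8=171/220 ∈ [39/55, 47/55) → index 8
j=9: u_9=191/220 ∈ [47/55, 10/11) → index 9
j=10: u_10=211/220 ∈ [10/11, 1) → index 10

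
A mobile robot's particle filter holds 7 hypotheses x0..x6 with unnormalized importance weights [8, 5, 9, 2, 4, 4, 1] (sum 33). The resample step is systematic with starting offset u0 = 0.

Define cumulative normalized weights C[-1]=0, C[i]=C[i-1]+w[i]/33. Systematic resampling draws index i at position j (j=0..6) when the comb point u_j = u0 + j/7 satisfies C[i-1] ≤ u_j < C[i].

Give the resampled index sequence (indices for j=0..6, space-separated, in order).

C = [8/33, 13/33, 2/3, 8/11, 28/33, 32/33, 1]
j=0: u_0=0 ∈ [0, 8/33) → index 0
j=1: u_1=1/7 ∈ [0, 8/33) → index 0
j=2: u_2=2/7 ∈ [8/33, 13/33) → index 1
j=3: u_3=3/7 ∈ [13/33, 2/3) → index 2
j=4: u_4=4/7 ∈ [13/33, 2/3) → index 2
j=5: u_5=5/7 ∈ [2/3, 8/11) → index 3
j=6: u_6=6/7 ∈ [28/33, 32/33) → index 5

0 0 1 2 2 3 5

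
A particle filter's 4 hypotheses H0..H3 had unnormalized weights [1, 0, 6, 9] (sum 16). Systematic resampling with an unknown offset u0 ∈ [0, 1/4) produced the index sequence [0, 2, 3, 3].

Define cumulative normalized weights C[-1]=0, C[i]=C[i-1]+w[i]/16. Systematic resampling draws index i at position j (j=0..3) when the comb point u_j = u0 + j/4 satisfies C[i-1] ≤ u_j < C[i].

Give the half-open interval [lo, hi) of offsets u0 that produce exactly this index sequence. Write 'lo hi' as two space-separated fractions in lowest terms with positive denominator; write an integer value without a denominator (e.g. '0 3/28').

C = [1/16, 1/16, 7/16, 1]
j=0 picked index 0: u0 ∈ [0, 1/16)
j=1 picked index 2: u0 ∈ [-3/16, 3/16)
j=2 picked index 3: u0 ∈ [-1/16, 1/2)
j=3 picked index 3: u0 ∈ [-5/16, 1/4)
intersection: [0, 1/16)

0 1/16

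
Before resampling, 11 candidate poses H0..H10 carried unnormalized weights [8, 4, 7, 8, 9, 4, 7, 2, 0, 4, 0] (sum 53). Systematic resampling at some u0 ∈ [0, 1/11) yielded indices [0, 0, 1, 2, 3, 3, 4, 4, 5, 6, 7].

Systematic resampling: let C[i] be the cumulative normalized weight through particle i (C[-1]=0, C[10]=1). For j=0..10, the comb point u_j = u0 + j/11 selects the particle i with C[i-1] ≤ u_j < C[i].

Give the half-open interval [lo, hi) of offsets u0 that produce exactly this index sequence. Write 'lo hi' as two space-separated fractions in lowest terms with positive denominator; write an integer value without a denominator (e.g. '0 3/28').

C = [8/53, 12/53, 19/53, 27/53, 36/53, 40/53, 47/53, 49/53, 49/53, 1, 1]
j=0 picked index 0: u0 ∈ [0, 8/53)
j=1 picked index 0: u0 ∈ [-1/11, 35/583)
j=2 picked index 1: u0 ∈ [-18/583, 26/583)
j=3 picked index 2: u0 ∈ [-27/583, 50/583)
j=4 picked index 3: u0 ∈ [-3/583, 85/583)
j=5 picked index 3: u0 ∈ [-56/583, 32/583)
j=6 picked index 4: u0 ∈ [-21/583, 78/583)
j=7 picked index 4: u0 ∈ [-74/583, 25/583)
j=8 picked index 5: u0 ∈ [-28/583, 16/583)
j=9 picked index 6: u0 ∈ [-37/583, 40/583)
j=10 picked index 7: u0 ∈ [-13/583, 9/583)
intersection: [0, 9/583)

0 9/583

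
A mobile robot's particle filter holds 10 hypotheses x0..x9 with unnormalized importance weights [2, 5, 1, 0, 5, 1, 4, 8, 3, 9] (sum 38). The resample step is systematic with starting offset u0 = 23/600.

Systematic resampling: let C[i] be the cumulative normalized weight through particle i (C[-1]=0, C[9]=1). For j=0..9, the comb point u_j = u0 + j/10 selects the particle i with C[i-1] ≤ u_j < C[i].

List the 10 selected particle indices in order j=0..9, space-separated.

0 1 4 4 6 7 7 8 9 9

C = [1/19, 7/38, 4/19, 4/19, 13/38, 7/19, 9/19, 13/19, 29/38, 1]
j=0: u_0=23/600 ∈ [0, 1/19) → index 0
j=1: u_1=83/600 ∈ [1/19, 7/38) → index 1
j=2: u_2=143/600 ∈ [4/19, 13/38) → index 4
j=3: u_3=203/600 ∈ [4/19, 13/38) → index 4
j=4: u_4=263/600 ∈ [7/19, 9/19) → index 6
j=5: u_5=323/600 ∈ [9/19, 13/19) → index 7
j=6: u_6=383/600 ∈ [9/19, 13/19) → index 7
j=7: u_7=443/600 ∈ [13/19, 29/38) → index 8
j=8: u_8=503/600 ∈ [29/38, 1) → index 9
j=9: u_9=563/600 ∈ [29/38, 1) → index 9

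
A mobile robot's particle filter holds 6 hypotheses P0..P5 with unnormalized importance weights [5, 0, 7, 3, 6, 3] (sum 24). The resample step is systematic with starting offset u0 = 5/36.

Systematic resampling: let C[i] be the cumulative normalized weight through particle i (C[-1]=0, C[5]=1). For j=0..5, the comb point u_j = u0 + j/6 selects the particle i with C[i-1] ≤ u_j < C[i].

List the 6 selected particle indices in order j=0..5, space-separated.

0 2 2 4 4 5

C = [5/24, 5/24, 1/2, 5/8, 7/8, 1]
j=0: u_0=5/36 ∈ [0, 5/24) → index 0
j=1: u_1=11/36 ∈ [5/24, 1/2) → index 2
j=2: u_2=17/36 ∈ [5/24, 1/2) → index 2
j=3: u_3=23/36 ∈ [5/8, 7/8) → index 4
j=4: u_4=29/36 ∈ [5/8, 7/8) → index 4
j=5: u_5=35/36 ∈ [7/8, 1) → index 5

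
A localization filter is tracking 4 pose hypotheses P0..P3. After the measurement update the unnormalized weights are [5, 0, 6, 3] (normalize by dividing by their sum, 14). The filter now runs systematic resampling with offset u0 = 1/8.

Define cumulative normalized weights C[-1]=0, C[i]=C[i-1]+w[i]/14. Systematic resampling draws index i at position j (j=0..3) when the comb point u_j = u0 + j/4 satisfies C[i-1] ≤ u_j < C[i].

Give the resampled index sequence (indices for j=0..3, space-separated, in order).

C = [5/14, 5/14, 11/14, 1]
j=0: u_0=1/8 ∈ [0, 5/14) → index 0
j=1: u_1=3/8 ∈ [5/14, 11/14) → index 2
j=2: u_2=5/8 ∈ [5/14, 11/14) → index 2
j=3: u_3=7/8 ∈ [11/14, 1) → index 3

0 2 2 3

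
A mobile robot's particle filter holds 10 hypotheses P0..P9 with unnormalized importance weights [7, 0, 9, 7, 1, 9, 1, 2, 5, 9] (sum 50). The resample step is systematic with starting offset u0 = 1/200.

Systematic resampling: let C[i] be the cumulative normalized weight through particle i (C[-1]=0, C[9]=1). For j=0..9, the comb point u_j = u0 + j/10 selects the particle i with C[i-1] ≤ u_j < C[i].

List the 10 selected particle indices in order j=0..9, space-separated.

0 0 2 2 3 5 5 7 8 9

C = [7/50, 7/50, 8/25, 23/50, 12/25, 33/50, 17/25, 18/25, 41/50, 1]
j=0: u_0=1/200 ∈ [0, 7/50) → index 0
j=1: u_1=21/200 ∈ [0, 7/50) → index 0
j=2: u_2=41/200 ∈ [7/50, 8/25) → index 2
j=3: u_3=61/200 ∈ [7/50, 8/25) → index 2
j=4: u_4=81/200 ∈ [8/25, 23/50) → index 3
j=5: u_5=101/200 ∈ [12/25, 33/50) → index 5
j=6: u_6=121/200 ∈ [12/25, 33/50) → index 5
j=7: u_7=141/200 ∈ [17/25, 18/25) → index 7
j=8: u_8=161/200 ∈ [18/25, 41/50) → index 8
j=9: u_9=181/200 ∈ [41/50, 1) → index 9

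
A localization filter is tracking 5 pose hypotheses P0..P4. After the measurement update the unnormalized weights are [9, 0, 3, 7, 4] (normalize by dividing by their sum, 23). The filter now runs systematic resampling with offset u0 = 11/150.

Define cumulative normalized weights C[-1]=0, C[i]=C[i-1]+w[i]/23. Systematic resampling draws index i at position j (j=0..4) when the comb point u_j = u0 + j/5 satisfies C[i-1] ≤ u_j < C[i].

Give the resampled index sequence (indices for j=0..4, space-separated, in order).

0 0 2 3 4

C = [9/23, 9/23, 12/23, 19/23, 1]
j=0: u_0=11/150 ∈ [0, 9/23) → index 0
j=1: u_1=41/150 ∈ [0, 9/23) → index 0
j=2: u_2=71/150 ∈ [9/23, 12/23) → index 2
j=3: u_3=101/150 ∈ [12/23, 19/23) → index 3
j=4: u_4=131/150 ∈ [19/23, 1) → index 4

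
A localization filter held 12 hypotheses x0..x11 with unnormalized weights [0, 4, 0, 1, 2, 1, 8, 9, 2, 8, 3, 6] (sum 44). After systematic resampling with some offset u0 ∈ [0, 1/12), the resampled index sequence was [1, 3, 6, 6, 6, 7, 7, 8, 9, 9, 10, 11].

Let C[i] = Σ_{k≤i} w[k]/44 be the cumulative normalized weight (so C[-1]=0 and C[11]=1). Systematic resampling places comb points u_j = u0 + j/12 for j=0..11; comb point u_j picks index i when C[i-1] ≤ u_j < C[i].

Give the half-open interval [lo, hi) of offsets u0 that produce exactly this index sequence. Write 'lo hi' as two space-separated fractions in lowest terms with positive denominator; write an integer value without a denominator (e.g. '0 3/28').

1/66 1/33

C = [0, 1/11, 1/11, 5/44, 7/44, 2/11, 4/11, 25/44, 27/44, 35/44, 19/22, 1]
j=0 picked index 1: u0 ∈ [0, 1/11)
j=1 picked index 3: u0 ∈ [1/132, 1/33)
j=2 picked index 6: u0 ∈ [1/66, 13/66)
j=3 picked index 6: u0 ∈ [-3/44, 5/44)
j=4 picked index 6: u0 ∈ [-5/33, 1/33)
j=5 picked index 7: u0 ∈ [-7/132, 5/33)
j=6 picked index 7: u0 ∈ [-3/22, 3/44)
j=7 picked index 8: u0 ∈ [-1/66, 1/33)
j=8 picked index 9: u0 ∈ [-7/132, 17/132)
j=9 picked index 9: u0 ∈ [-3/22, 1/22)
j=10 picked index 10: u0 ∈ [-5/132, 1/33)
j=11 picked index 11: u0 ∈ [-7/132, 1/12)
intersection: [1/66, 1/33)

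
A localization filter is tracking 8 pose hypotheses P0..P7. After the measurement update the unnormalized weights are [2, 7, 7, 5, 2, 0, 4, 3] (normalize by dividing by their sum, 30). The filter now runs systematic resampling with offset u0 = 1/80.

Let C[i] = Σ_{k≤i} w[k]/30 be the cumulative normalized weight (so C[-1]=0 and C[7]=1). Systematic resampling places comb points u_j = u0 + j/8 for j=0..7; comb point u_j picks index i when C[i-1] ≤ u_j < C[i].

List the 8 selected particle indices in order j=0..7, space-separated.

0 1 1 2 2 3 4 6

C = [1/15, 3/10, 8/15, 7/10, 23/30, 23/30, 9/10, 1]
j=0: u_0=1/80 ∈ [0, 1/15) → index 0
j=1: u_1=11/80 ∈ [1/15, 3/10) → index 1
j=2: u_2=21/80 ∈ [1/15, 3/10) → index 1
j=3: u_3=31/80 ∈ [3/10, 8/15) → index 2
j=4: u_4=41/80 ∈ [3/10, 8/15) → index 2
j=5: u_5=51/80 ∈ [8/15, 7/10) → index 3
j=6: u_6=61/80 ∈ [7/10, 23/30) → index 4
j=7: u_7=71/80 ∈ [23/30, 9/10) → index 6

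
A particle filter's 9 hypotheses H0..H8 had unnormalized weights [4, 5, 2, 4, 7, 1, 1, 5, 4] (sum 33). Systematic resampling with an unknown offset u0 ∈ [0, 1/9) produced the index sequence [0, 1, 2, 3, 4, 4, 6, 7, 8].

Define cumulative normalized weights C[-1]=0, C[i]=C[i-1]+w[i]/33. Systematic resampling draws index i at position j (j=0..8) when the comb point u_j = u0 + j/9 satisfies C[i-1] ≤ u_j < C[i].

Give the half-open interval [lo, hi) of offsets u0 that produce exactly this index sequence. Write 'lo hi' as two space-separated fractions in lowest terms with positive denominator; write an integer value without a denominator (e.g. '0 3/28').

5/99 2/33

C = [4/33, 3/11, 1/3, 5/11, 2/3, 23/33, 8/11, 29/33, 1]
j=0 picked index 0: u0 ∈ [0, 4/33)
j=1 picked index 1: u0 ∈ [1/99, 16/99)
j=2 picked index 2: u0 ∈ [5/99, 1/9)
j=3 picked index 3: u0 ∈ [0, 4/33)
j=4 picked index 4: u0 ∈ [1/99, 2/9)
j=5 picked index 4: u0 ∈ [-10/99, 1/9)
j=6 picked index 6: u0 ∈ [1/33, 2/33)
j=7 picked index 7: u0 ∈ [-5/99, 10/99)
j=8 picked index 8: u0 ∈ [-1/99, 1/9)
intersection: [5/99, 2/33)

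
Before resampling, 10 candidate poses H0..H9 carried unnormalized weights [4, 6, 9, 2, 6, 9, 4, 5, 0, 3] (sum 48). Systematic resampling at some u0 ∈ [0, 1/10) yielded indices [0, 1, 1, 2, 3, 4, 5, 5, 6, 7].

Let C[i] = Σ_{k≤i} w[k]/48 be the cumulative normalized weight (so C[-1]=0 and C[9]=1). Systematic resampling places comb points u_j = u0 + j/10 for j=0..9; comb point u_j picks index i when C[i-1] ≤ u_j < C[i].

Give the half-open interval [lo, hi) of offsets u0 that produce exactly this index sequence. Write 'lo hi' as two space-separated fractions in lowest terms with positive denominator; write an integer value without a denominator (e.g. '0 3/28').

C = [1/12, 5/24, 19/48, 7/16, 9/16, 3/4, 5/6, 15/16, 15/16, 1]
j=0 picked index 0: u0 ∈ [0, 1/12)
j=1 picked index 1: u0 ∈ [-1/60, 13/120)
j=2 picked index 1: u0 ∈ [-7/60, 1/120)
j=3 picked index 2: u0 ∈ [-11/120, 23/240)
j=4 picked index 3: u0 ∈ [-1/240, 3/80)
j=5 picked index 4: u0 ∈ [-1/16, 1/16)
j=6 picked index 5: u0 ∈ [-3/80, 3/20)
j=7 picked index 5: u0 ∈ [-11/80, 1/20)
j=8 picked index 6: u0 ∈ [-1/20, 1/30)
j=9 picked index 7: u0 ∈ [-1/15, 3/80)
intersection: [0, 1/120)

0 1/120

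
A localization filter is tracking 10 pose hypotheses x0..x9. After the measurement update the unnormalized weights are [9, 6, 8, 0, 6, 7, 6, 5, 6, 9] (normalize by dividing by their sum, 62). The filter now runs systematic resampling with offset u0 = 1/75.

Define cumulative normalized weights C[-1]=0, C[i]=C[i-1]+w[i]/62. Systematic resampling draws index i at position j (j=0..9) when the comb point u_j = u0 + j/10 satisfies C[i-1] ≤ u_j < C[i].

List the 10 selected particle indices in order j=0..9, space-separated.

0 0 1 2 4 5 6 7 8 9

C = [9/62, 15/62, 23/62, 23/62, 29/62, 18/31, 21/31, 47/62, 53/62, 1]
j=0: u_0=1/75 ∈ [0, 9/62) → index 0
j=1: u_1=17/150 ∈ [0, 9/62) → index 0
j=2: u_2=16/75 ∈ [9/62, 15/62) → index 1
j=3: u_3=47/150 ∈ [15/62, 23/62) → index 2
j=4: u_4=31/75 ∈ [23/62, 29/62) → index 4
j=5: u_5=77/150 ∈ [29/62, 18/31) → index 5
j=6: u_6=46/75 ∈ [18/31, 21/31) → index 6
j=7: u_7=107/150 ∈ [21/31, 47/62) → index 7
j=8: u_8=61/75 ∈ [47/62, 53/62) → index 8
j=9: u_9=137/150 ∈ [53/62, 1) → index 9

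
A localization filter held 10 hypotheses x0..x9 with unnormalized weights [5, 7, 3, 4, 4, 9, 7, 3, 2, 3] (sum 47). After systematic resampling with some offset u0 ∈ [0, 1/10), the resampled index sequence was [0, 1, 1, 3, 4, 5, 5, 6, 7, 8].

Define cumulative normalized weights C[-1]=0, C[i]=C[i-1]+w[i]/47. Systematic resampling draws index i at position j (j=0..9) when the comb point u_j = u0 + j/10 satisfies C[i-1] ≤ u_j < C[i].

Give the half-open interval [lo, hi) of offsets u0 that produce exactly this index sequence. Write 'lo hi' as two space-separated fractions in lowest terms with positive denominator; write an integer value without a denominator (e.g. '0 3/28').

7/235 17/470

C = [5/47, 12/47, 15/47, 19/47, 23/47, 32/47, 39/47, 42/47, 44/47, 1]
j=0 picked index 0: u0 ∈ [0, 5/47)
j=1 picked index 1: u0 ∈ [3/470, 73/470)
j=2 picked index 1: u0 ∈ [-22/235, 13/235)
j=3 picked index 3: u0 ∈ [9/470, 49/470)
j=4 picked index 4: u0 ∈ [1/235, 21/235)
j=5 picked index 5: u0 ∈ [-1/94, 17/94)
j=6 picked index 5: u0 ∈ [-26/235, 19/235)
j=7 picked index 6: u0 ∈ [-9/470, 61/470)
j=8 picked index 7: u0 ∈ [7/235, 22/235)
j=9 picked index 8: u0 ∈ [-3/470, 17/470)
intersection: [7/235, 17/470)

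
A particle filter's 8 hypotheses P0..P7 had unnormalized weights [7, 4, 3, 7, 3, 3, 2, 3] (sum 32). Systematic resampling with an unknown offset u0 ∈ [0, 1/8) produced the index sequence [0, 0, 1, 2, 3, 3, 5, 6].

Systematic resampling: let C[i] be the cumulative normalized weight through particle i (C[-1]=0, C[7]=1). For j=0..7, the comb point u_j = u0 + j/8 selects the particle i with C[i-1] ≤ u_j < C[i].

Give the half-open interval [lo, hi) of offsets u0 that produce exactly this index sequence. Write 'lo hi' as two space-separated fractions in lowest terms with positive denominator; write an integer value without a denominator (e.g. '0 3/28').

C = [7/32, 11/32, 7/16, 21/32, 3/4, 27/32, 29/32, 1]
j=0 picked index 0: u0 ∈ [0, 7/32)
j=1 picked index 0: u0 ∈ [-1/8, 3/32)
j=2 picked index 1: u0 ∈ [-1/32, 3/32)
j=3 picked index 2: u0 ∈ [-1/32, 1/16)
j=4 picked index 3: u0 ∈ [-1/16, 5/32)
j=5 picked index 3: u0 ∈ [-3/16, 1/32)
j=6 picked index 5: u0 ∈ [0, 3/32)
j=7 picked index 6: u0 ∈ [-1/32, 1/32)
intersection: [0, 1/32)

0 1/32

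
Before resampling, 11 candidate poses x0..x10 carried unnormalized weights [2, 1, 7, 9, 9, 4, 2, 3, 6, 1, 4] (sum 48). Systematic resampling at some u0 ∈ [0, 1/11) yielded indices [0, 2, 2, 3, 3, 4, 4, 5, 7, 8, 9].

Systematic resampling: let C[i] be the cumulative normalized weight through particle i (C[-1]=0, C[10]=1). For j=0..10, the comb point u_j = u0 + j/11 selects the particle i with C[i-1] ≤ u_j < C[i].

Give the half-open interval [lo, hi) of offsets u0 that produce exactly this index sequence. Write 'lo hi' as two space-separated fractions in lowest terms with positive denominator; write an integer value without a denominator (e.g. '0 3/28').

0 1/132

C = [1/24, 1/16, 5/24, 19/48, 7/12, 2/3, 17/24, 37/48, 43/48, 11/12, 1]
j=0 picked index 0: u0 ∈ [0, 1/24)
j=1 picked index 2: u0 ∈ [-5/176, 31/264)
j=2 picked index 2: u0 ∈ [-21/176, 7/264)
j=3 picked index 3: u0 ∈ [-17/264, 65/528)
j=4 picked index 3: u0 ∈ [-41/264, 17/528)
j=5 picked index 4: u0 ∈ [-31/528, 17/132)
j=6 picked index 4: u0 ∈ [-79/528, 5/132)
j=7 picked index 5: u0 ∈ [-7/132, 1/33)
j=8 picked index 7: u0 ∈ [-5/264, 23/528)
j=9 picked index 8: u0 ∈ [-25/528, 41/528)
j=10 picked index 9: u0 ∈ [-7/528, 1/132)
intersection: [0, 1/132)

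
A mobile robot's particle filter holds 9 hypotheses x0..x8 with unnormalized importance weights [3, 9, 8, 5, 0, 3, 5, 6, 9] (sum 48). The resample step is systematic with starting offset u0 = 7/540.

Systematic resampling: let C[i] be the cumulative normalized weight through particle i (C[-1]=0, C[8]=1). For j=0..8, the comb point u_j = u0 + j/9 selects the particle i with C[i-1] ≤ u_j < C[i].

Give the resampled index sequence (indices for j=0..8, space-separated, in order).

C = [1/16, 1/4, 5/12, 25/48, 25/48, 7/12, 11/16, 13/16, 1]
j=0: u_0=7/540 ∈ [0, 1/16) → index 0
j=1: u_1=67/540 ∈ [1/16, 1/4) → index 1
j=2: u_2=127/540 ∈ [1/16, 1/4) → index 1
j=3: u_3=187/540 ∈ [1/4, 5/12) → index 2
j=4: u_4=247/540 ∈ [5/12, 25/48) → index 3
j=5: u_5=307/540 ∈ [25/48, 7/12) → index 5
j=6: u_6=367/540 ∈ [7/12, 11/16) → index 6
j=7: u_7=427/540 ∈ [11/16, 13/16) → index 7
j=8: u_8=487/540 ∈ [13/16, 1) → index 8

0 1 1 2 3 5 6 7 8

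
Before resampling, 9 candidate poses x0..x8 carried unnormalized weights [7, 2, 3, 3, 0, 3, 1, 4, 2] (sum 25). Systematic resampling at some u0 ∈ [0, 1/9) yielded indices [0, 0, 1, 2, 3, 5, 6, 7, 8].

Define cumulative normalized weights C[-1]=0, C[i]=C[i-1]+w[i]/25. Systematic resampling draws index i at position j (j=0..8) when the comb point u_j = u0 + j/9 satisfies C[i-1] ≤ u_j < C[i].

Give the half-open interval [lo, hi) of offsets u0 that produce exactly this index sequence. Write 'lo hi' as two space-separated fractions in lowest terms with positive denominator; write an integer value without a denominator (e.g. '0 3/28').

13/225 7/75

C = [7/25, 9/25, 12/25, 3/5, 3/5, 18/25, 19/25, 23/25, 1]
j=0 picked index 0: u0 ∈ [0, 7/25)
j=1 picked index 0: u0 ∈ [-1/9, 38/225)
j=2 picked index 1: u0 ∈ [13/225, 31/225)
j=3 picked index 2: u0 ∈ [2/75, 11/75)
j=4 picked index 3: u0 ∈ [8/225, 7/45)
j=5 picked index 5: u0 ∈ [2/45, 37/225)
j=6 picked index 6: u0 ∈ [4/75, 7/75)
j=7 picked index 7: u0 ∈ [-4/225, 32/225)
j=8 picked index 8: u0 ∈ [7/225, 1/9)
intersection: [13/225, 7/75)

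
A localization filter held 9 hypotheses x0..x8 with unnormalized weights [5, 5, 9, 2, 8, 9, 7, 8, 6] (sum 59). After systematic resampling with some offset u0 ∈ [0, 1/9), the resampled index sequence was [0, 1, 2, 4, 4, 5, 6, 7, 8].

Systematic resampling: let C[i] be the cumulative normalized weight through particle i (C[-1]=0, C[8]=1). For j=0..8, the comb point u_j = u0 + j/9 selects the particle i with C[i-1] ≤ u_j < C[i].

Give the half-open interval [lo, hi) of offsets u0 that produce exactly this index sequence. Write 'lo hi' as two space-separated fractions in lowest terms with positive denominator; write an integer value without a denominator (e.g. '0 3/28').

C = [5/59, 10/59, 19/59, 21/59, 29/59, 38/59, 45/59, 53/59, 1]
j=0 picked index 0: u0 ∈ [0, 5/59)
j=1 picked index 1: u0 ∈ [-14/531, 31/531)
j=2 picked index 2: u0 ∈ [-28/531, 53/531)
j=3 picked index 4: u0 ∈ [4/177, 28/177)
j=4 picked index 4: u0 ∈ [-47/531, 25/531)
j=5 picked index 5: u0 ∈ [-34/531, 47/531)
j=6 picked index 6: u0 ∈ [-4/177, 17/177)
j=7 picked index 7: u0 ∈ [-8/531, 64/531)
j=8 picked index 8: u0 ∈ [5/531, 1/9)
intersection: [4/177, 25/531)

4/177 25/531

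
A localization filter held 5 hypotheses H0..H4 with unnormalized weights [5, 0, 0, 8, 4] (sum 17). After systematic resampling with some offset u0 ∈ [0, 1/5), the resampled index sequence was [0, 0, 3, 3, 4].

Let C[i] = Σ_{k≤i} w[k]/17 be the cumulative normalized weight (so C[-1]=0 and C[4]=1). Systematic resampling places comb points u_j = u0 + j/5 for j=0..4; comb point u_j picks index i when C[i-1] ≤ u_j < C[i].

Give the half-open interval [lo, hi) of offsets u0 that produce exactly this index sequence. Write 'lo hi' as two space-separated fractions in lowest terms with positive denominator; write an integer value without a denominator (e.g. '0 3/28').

0 8/85

C = [5/17, 5/17, 5/17, 13/17, 1]
j=0 picked index 0: u0 ∈ [0, 5/17)
j=1 picked index 0: u0 ∈ [-1/5, 8/85)
j=2 picked index 3: u0 ∈ [-9/85, 31/85)
j=3 picked index 3: u0 ∈ [-26/85, 14/85)
j=4 picked index 4: u0 ∈ [-3/85, 1/5)
intersection: [0, 8/85)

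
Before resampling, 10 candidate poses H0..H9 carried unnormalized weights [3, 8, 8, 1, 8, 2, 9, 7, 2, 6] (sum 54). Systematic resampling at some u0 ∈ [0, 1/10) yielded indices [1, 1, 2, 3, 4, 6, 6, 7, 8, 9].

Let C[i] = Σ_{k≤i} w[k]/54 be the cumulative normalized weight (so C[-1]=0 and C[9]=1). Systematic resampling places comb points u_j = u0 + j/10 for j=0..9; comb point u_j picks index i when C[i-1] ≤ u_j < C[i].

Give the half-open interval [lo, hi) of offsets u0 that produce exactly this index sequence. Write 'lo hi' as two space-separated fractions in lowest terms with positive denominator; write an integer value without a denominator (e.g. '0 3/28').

C = [1/18, 11/54, 19/54, 10/27, 14/27, 5/9, 13/18, 23/27, 8/9, 1]
j=0 picked index 1: u0 ∈ [1/18, 11/54)
j=1 picked index 1: u0 ∈ [-2/45, 14/135)
j=2 picked index 2: u0 ∈ [1/270, 41/270)
j=3 picked index 3: u0 ∈ [7/135, 19/270)
j=4 picked index 4: u0 ∈ [-4/135, 16/135)
j=5 picked index 6: u0 ∈ [1/18, 2/9)
j=6 picked index 6: u0 ∈ [-2/45, 11/90)
j=7 picked index 7: u0 ∈ [1/45, 41/270)
j=8 picked index 8: u0 ∈ [7/135, 4/45)
j=9 picked index 9: u0 ∈ [-1/90, 1/10)
intersection: [1/18, 19/270)

1/18 19/270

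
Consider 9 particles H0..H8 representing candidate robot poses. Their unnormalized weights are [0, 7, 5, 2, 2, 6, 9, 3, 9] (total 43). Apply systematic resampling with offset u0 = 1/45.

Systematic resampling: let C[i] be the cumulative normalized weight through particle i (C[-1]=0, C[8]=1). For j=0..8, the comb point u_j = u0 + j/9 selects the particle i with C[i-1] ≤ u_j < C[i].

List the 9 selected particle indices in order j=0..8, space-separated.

C = [0, 7/43, 12/43, 14/43, 16/43, 22/43, 31/43, 34/43, 1]
j=0: u_0=1/45 ∈ [0, 7/43) → index 1
j=1: u_1=2/15 ∈ [0, 7/43) → index 1
j=2: u_2=11/45 ∈ [7/43, 12/43) → index 2
j=3: u_3=16/45 ∈ [14/43, 16/43) → index 4
j=4: u_4=7/15 ∈ [16/43, 22/43) → index 5
j=5: u_5=26/45 ∈ [22/43, 31/43) → index 6
j=6: u_6=31/45 ∈ [22/43, 31/43) → index 6
j=7: u_7=4/5 ∈ [34/43, 1) → index 8
j=8: u_8=41/45 ∈ [34/43, 1) → index 8

1 1 2 4 5 6 6 8 8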